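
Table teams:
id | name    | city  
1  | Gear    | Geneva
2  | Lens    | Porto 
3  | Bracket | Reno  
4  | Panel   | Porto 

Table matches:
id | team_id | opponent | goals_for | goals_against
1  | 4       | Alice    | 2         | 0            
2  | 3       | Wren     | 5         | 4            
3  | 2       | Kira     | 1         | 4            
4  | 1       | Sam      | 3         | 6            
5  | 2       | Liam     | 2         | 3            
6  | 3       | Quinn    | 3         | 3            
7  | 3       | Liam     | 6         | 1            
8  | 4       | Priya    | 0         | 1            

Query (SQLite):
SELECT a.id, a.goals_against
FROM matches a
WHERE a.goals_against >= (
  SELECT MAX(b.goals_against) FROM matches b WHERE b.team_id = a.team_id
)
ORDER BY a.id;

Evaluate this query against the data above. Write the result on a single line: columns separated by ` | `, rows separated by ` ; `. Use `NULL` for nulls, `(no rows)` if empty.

For each matches row a, compute MAX(goals_against) over rows sharing a.team_id.
Keep row a if a.goals_against >= that per-group MAX.
  team_id=1: MAX(goals_against) = 6
  team_id=2: MAX(goals_against) = 4
  team_id=3: MAX(goals_against) = 4
  team_id=4: MAX(goals_against) = 1

2 | 4 ; 3 | 4 ; 4 | 6 ; 8 | 1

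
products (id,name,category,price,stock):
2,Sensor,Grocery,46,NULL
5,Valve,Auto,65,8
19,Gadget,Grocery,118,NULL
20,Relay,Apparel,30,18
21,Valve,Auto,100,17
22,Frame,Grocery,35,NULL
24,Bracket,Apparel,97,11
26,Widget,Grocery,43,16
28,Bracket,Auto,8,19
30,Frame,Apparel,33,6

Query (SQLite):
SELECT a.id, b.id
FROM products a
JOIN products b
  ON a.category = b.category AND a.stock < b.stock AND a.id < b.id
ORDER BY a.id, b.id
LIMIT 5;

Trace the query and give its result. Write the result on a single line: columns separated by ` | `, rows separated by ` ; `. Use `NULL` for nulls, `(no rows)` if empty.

Pairs (a,b) with same category, a.stock < b.stock, a.id < b.id.
category groups: Apparel:{20,24,30} Auto:{5,21,28} Grocery:{2,19,22,26}
Ordered by (a.id, b.id); first 5.

5 | 21 ; 5 | 28 ; 21 | 28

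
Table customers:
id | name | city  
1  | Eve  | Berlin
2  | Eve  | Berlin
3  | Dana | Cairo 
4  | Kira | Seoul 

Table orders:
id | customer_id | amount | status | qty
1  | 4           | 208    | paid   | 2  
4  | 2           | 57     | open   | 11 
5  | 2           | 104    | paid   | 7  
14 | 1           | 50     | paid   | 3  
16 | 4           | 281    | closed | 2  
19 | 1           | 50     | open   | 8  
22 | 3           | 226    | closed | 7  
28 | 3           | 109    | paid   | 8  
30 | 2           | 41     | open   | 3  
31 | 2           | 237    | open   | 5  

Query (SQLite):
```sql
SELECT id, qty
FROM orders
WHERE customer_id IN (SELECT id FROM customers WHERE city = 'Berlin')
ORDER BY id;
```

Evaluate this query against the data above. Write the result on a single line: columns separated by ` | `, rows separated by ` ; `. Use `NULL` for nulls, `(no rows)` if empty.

4 | 11 ; 5 | 7 ; 14 | 3 ; 19 | 8 ; 30 | 3 ; 31 | 5

Inner query: customers.id where city = 'Berlin'.
Outer: keep orders rows whose customer_id is in that set.
Inner query → {1, 2}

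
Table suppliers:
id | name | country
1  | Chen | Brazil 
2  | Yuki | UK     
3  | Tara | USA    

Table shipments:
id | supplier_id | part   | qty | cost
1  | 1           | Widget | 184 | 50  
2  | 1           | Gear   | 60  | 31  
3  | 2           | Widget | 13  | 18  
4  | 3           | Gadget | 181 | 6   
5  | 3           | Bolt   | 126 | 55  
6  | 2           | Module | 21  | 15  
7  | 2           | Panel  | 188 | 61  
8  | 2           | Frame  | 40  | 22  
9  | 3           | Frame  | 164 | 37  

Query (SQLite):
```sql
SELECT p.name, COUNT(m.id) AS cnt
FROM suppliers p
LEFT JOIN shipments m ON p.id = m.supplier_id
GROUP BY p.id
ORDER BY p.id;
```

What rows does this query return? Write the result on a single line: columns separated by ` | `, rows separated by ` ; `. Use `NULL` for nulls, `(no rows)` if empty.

Chen | 2 ; Yuki | 4 ; Tara | 3

LEFT JOIN keeps every suppliers row; unmatched ones get NULL for shipments columns.
Group by suppliers.id and compute COUNT(m.id). COUNT(col) of an all-NULL group is 0.
  1: ids {1, 2} → COUNT(m.id)=2
  2: ids {3, 6, 7, 8} → COUNT(m.id)=4
  3: ids {4, 5, 9} → COUNT(m.id)=3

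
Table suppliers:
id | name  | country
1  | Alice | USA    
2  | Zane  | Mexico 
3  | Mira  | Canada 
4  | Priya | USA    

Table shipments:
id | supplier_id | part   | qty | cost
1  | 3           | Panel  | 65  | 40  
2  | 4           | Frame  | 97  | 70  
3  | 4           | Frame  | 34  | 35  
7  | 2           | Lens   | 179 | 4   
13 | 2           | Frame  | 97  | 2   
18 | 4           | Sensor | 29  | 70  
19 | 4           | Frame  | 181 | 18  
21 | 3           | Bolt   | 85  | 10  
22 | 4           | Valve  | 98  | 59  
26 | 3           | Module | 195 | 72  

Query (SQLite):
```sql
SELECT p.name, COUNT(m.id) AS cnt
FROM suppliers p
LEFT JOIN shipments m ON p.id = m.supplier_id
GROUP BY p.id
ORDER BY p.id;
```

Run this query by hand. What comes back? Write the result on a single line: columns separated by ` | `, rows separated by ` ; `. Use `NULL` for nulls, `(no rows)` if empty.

LEFT JOIN keeps every suppliers row; unmatched ones get NULL for shipments columns.
Group by suppliers.id and compute COUNT(m.id). COUNT(col) of an all-NULL group is 0.
  1: ids {—} → COUNT(m.id)=0
  2: ids {7, 13} → COUNT(m.id)=2
  3: ids {1, 21, 26} → COUNT(m.id)=3
  4: ids {2, 3, 18, 19, 22} → COUNT(m.id)=5

Alice | 0 ; Zane | 2 ; Mira | 3 ; Priya | 5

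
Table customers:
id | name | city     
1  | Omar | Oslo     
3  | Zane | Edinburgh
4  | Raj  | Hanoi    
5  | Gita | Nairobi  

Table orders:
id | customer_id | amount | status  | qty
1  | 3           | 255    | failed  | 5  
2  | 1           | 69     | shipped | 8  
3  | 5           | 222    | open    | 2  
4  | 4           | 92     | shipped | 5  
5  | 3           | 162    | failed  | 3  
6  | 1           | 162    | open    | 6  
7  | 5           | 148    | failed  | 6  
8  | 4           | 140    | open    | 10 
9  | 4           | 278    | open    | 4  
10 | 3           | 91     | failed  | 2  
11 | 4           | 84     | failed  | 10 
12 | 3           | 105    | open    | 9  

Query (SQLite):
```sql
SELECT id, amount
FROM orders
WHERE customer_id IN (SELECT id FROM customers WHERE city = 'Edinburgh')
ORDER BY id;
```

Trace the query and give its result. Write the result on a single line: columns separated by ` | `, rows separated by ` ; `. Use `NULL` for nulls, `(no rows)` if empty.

Inner query: customers.id where city = 'Edinburgh'.
Outer: keep orders rows whose customer_id is in that set.
Inner query → {3}

1 | 255 ; 5 | 162 ; 10 | 91 ; 12 | 105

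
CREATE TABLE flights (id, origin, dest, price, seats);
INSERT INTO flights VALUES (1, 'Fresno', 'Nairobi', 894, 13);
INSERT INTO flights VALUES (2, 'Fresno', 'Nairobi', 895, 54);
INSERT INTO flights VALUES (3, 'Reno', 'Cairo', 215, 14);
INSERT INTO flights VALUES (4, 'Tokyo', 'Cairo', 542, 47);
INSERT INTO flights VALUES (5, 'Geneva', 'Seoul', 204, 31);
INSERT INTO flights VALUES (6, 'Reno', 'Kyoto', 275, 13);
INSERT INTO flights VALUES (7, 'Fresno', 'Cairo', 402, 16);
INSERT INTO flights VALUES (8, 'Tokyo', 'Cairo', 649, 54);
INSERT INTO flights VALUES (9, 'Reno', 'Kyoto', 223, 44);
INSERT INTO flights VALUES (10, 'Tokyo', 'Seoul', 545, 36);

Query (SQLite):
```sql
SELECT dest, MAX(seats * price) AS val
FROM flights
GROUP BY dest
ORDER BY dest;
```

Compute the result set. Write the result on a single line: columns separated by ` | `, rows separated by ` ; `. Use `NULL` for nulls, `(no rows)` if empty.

Cairo | 35046 ; Kyoto | 9812 ; Nairobi | 48330 ; Seoul | 19620

For each row compute seats * price.
Group by dest; take MAX of the expression per group.
  Cairo: ids {3, 4, 7, 8} → MAX(seats * price)=35046
  Kyoto: ids {6, 9} → MAX(seats * price)=9812
  Nairobi: ids {1, 2} → MAX(seats * price)=48330
  Seoul: ids {5, 10} → MAX(seats * price)=19620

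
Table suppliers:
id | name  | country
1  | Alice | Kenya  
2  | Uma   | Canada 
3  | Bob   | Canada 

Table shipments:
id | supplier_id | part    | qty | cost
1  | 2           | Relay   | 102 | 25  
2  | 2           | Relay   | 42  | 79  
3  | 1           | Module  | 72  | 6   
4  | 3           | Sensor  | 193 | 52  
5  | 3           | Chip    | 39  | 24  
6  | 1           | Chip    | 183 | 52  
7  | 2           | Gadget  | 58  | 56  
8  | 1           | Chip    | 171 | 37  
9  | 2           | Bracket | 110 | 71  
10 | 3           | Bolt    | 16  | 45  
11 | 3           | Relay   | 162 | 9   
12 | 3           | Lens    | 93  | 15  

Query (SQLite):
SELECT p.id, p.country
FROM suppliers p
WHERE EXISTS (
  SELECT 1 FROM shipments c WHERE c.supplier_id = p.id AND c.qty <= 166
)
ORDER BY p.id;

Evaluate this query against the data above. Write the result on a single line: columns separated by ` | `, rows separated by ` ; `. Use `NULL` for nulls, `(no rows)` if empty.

For each suppliers row, check whether any shipments with matching supplier_id has qty <= 166.
Keep rows where that is true.

1 | Kenya ; 2 | Canada ; 3 | Canada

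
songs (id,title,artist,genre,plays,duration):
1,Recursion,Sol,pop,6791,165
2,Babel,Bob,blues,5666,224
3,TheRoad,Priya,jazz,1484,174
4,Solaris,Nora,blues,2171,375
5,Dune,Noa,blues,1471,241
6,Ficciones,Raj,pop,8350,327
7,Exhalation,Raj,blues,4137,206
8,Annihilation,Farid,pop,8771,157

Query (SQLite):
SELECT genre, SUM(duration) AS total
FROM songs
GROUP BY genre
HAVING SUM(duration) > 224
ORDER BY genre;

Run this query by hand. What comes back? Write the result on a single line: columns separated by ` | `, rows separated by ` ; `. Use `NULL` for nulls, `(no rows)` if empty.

Partition songs by genre; compute SUM(duration) within each group.
HAVING: keep groups where SUM(duration) > 224.
  blues: ids {2, 4, 5, 7} → SUM(duration)=1046
  jazz: ids {3} → SUM(duration)=174
  pop: ids {1, 6, 8} → SUM(duration)=649

blues | 1046 ; pop | 649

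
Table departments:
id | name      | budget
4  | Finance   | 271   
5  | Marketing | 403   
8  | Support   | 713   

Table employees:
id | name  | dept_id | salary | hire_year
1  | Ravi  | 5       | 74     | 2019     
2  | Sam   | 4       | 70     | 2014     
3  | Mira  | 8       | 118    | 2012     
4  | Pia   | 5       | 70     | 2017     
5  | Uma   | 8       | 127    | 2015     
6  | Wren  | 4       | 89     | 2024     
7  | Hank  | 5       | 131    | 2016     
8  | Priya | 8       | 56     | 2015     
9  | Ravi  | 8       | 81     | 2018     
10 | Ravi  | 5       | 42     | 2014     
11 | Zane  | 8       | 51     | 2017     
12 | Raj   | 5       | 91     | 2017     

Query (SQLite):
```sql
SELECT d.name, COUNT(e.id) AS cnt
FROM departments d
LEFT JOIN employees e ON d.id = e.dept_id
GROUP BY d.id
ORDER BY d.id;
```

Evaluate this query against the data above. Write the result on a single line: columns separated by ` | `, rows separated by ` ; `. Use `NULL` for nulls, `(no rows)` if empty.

LEFT JOIN keeps every departments row; unmatched ones get NULL for employees columns.
Group by departments.id and compute COUNT(e.id). COUNT(col) of an all-NULL group is 0.
  4: ids {2, 6} → COUNT(e.id)=2
  5: ids {1, 4, 7, 10, 12} → COUNT(e.id)=5
  8: ids {3, 5, 8, 9, 11} → COUNT(e.id)=5

Finance | 2 ; Marketing | 5 ; Support | 5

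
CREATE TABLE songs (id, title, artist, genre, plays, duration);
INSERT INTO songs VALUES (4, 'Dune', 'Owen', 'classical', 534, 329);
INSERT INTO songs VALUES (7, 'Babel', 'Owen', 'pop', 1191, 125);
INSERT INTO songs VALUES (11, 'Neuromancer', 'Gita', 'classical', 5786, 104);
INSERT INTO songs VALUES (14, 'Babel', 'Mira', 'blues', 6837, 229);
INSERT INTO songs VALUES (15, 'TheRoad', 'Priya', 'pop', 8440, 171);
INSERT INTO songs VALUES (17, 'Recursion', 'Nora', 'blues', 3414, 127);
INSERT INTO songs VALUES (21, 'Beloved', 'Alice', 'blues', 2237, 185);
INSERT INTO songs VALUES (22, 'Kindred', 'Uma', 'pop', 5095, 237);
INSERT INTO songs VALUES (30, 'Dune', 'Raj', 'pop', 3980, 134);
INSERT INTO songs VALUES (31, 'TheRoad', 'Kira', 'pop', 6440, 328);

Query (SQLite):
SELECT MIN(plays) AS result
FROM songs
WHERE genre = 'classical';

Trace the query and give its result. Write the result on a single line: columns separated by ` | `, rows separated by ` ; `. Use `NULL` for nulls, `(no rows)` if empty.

534

Rows where genre='classical' → plays values: [534, 5786].
MIN of non-NULL values = 534.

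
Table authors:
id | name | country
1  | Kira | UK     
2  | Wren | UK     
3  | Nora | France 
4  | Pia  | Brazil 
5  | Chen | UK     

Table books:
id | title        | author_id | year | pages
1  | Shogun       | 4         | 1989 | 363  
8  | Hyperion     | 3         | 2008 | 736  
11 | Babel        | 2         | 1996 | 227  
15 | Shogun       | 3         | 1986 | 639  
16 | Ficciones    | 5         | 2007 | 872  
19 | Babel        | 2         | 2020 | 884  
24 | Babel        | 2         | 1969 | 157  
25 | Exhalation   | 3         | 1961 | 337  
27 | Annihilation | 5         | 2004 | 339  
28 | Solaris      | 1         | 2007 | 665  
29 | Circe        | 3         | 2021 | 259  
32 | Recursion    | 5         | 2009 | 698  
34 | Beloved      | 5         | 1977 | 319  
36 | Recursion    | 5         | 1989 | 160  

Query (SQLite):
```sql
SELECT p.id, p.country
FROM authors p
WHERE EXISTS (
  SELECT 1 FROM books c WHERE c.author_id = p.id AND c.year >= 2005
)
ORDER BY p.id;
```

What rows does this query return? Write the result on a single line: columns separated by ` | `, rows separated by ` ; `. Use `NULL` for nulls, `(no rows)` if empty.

1 | UK ; 2 | UK ; 3 | France ; 5 | UK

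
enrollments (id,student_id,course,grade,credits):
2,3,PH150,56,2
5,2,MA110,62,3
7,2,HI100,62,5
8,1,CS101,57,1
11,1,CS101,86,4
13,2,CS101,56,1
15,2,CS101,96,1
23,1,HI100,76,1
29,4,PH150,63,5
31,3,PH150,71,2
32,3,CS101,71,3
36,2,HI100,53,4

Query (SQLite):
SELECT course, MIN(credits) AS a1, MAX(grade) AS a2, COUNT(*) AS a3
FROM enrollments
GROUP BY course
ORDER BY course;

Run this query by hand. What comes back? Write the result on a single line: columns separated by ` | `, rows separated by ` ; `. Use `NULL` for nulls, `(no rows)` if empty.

Group enrollments by course.
Per group compute: MIN(credits), MAX(grade), COUNT(*).
  CS101: ids {8, 11, 13, 15, 32} → MIN(credits)=1, MAX(grade)=96, COUNT(*)=5
  HI100: ids {7, 23, 36} → MIN(credits)=1, MAX(grade)=76, COUNT(*)=3
  MA110: ids {5} → MIN(credits)=3, MAX(grade)=62, COUNT(*)=1
  PH150: ids {2, 29, 31} → MIN(credits)=2, MAX(grade)=71, COUNT(*)=3

CS101 | 1 | 96 | 5 ; HI100 | 1 | 76 | 3 ; MA110 | 3 | 62 | 1 ; PH150 | 2 | 71 | 3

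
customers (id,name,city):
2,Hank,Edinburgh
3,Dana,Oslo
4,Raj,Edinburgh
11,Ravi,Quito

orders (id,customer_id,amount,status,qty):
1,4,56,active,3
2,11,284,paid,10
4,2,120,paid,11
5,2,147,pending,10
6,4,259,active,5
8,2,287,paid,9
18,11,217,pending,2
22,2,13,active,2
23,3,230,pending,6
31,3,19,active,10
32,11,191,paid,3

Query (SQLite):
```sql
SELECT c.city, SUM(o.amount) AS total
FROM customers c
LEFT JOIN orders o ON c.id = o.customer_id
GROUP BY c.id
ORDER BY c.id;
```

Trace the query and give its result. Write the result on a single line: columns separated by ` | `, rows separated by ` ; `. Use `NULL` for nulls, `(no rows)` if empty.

LEFT JOIN keeps every customers row; unmatched ones get NULL for orders columns.
Group by customers.id and compute SUM(o.amount). SUM over an all-NULL group is NULL.
  2: ids {4, 5, 8, 22} → SUM(o.amount)=567
  3: ids {23, 31} → SUM(o.amount)=249
  4: ids {1, 6} → SUM(o.amount)=315
  11: ids {2, 18, 32} → SUM(o.amount)=692

Edinburgh | 567 ; Oslo | 249 ; Edinburgh | 315 ; Quito | 692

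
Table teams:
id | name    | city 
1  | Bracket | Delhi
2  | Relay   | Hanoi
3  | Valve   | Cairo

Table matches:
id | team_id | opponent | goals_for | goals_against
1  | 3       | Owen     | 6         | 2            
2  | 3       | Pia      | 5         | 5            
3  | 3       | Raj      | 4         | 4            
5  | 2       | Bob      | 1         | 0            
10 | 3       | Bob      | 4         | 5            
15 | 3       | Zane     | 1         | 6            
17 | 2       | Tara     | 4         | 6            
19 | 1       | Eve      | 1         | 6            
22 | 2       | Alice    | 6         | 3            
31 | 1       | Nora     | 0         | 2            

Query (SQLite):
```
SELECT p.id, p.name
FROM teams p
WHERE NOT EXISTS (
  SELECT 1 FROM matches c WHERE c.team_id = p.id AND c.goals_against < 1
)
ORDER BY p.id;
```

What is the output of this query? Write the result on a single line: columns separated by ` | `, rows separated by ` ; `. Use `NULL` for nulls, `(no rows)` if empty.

1 | Bracket ; 3 | Valve

For each teams row, check whether any matches with matching team_id has goals_against < 1.
Keep rows where that is false.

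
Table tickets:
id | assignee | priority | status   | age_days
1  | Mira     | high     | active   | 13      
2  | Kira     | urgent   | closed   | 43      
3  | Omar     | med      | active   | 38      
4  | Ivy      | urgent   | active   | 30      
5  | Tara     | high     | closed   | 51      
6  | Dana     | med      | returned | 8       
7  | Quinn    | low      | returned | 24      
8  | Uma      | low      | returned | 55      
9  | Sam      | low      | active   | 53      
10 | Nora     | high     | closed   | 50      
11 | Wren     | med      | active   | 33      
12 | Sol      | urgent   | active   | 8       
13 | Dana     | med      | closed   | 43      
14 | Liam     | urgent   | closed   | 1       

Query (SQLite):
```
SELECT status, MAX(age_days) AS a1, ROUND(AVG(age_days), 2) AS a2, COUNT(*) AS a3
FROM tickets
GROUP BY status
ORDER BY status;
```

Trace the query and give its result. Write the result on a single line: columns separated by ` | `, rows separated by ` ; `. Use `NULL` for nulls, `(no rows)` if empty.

active | 53 | 29.17 | 6 ; closed | 51 | 37.6 | 5 ; returned | 55 | 29 | 3

Group tickets by status.
Per group compute: MAX(age_days), ROUND(AVG(age_days), 2), COUNT(*).
  active: ids {1, 3, 4, 9, 11, 12} → MAX(age_days)=53, ROUND(AVG(age_days), 2)=29.17, COUNT(*)=6
  closed: ids {2, 5, 10, 13, 14} → MAX(age_days)=51, ROUND(AVG(age_days), 2)=37.6, COUNT(*)=5
  returned: ids {6, 7, 8} → MAX(age_days)=55, ROUND(AVG(age_days), 2)=29, COUNT(*)=3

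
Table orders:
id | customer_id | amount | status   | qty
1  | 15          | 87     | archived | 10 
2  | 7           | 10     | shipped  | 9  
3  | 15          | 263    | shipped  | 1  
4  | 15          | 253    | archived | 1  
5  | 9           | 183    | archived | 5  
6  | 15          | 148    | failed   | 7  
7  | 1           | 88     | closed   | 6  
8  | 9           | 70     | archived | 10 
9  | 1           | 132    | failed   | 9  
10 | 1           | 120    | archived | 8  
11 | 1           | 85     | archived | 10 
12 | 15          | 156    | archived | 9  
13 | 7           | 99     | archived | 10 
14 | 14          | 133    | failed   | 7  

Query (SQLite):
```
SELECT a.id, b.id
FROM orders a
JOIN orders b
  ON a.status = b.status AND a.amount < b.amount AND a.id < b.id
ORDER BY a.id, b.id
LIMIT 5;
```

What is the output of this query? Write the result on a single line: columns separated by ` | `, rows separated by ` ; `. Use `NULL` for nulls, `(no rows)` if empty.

Pairs (a,b) with same status, a.amount < b.amount, a.id < b.id.
status groups: archived:{1,4,5,8,10,11,12,13} closed:{7} failed:{6,9,14} shipped:{2,3}
Ordered by (a.id, b.id); first 5.

1 | 4 ; 1 | 5 ; 1 | 10 ; 1 | 12 ; 1 | 13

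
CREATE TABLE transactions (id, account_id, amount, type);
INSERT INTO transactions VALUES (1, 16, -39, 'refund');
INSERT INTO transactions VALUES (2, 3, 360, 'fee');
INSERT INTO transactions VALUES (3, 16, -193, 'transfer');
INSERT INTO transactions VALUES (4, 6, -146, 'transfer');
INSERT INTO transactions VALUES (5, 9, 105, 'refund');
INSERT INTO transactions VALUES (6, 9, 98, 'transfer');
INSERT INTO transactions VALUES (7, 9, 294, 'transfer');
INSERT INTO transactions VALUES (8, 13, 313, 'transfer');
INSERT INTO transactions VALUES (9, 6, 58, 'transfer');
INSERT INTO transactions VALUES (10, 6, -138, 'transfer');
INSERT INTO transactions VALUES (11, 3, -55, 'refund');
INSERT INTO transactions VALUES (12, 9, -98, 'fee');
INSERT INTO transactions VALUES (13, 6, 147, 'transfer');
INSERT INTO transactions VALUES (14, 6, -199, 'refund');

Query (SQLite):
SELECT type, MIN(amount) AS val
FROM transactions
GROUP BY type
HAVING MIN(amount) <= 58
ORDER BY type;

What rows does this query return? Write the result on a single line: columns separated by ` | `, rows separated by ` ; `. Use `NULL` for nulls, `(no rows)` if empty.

Partition transactions by type; compute MIN(amount) within each group.
HAVING: keep groups where MIN(amount) <= 58.
  fee: ids {2, 12} → MIN(amount)=-98
  refund: ids {1, 5, 11, 14} → MIN(amount)=-199
  transfer: ids {3, 4, 6, 7, 8, 9, 10, 13} → MIN(amount)=-193

fee | -98 ; refund | -199 ; transfer | -193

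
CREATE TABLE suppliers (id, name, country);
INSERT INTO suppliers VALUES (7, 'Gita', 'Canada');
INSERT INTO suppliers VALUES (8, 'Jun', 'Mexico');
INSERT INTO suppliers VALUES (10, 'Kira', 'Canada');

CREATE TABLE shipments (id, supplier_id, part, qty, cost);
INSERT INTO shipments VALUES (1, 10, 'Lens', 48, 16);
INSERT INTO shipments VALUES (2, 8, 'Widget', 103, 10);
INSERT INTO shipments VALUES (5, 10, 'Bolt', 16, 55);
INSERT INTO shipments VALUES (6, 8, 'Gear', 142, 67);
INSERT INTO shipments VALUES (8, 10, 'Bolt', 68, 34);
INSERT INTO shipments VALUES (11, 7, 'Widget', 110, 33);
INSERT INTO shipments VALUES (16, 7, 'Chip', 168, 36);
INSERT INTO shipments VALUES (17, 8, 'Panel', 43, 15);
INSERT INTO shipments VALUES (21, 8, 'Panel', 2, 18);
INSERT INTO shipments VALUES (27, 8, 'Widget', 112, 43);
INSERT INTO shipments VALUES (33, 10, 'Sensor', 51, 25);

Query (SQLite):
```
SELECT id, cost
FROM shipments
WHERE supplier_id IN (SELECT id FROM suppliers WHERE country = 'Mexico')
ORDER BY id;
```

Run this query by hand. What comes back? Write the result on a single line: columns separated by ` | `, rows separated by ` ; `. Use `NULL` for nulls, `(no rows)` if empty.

2 | 10 ; 6 | 67 ; 17 | 15 ; 21 | 18 ; 27 | 43

Inner query: suppliers.id where country = 'Mexico'.
Outer: keep shipments rows whose supplier_id is in that set.
Inner query → {8}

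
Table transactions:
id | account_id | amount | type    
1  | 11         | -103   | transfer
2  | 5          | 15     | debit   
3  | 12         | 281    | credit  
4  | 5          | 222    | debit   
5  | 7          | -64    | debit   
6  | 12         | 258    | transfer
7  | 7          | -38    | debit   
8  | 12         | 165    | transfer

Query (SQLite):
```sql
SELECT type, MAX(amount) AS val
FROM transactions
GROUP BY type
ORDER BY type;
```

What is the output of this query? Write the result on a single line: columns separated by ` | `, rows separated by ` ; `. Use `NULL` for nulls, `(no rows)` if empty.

credit | 281 ; debit | 222 ; transfer | 258

Partition transactions by type; compute MAX(amount) within each group.
  credit: ids {3} → MAX(amount)=281
  debit: ids {2, 4, 5, 7} → MAX(amount)=222
  transfer: ids {1, 6, 8} → MAX(amount)=258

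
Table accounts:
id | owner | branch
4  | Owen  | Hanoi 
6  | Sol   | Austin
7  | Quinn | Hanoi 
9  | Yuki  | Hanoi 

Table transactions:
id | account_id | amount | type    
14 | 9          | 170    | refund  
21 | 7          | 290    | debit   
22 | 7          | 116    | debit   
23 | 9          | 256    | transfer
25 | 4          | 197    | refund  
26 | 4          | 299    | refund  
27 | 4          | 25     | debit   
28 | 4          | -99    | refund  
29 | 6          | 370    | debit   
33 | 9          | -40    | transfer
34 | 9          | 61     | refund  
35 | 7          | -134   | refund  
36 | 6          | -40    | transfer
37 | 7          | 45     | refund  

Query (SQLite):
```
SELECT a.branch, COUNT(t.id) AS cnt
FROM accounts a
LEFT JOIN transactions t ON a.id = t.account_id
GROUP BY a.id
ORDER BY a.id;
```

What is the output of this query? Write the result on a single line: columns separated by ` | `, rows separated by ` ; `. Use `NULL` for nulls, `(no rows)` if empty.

LEFT JOIN keeps every accounts row; unmatched ones get NULL for transactions columns.
Group by accounts.id and compute COUNT(t.id). COUNT(col) of an all-NULL group is 0.
  4: ids {25, 26, 27, 28} → COUNT(t.id)=4
  6: ids {29, 36} → COUNT(t.id)=2
  7: ids {21, 22, 35, 37} → COUNT(t.id)=4
  9: ids {14, 23, 33, 34} → COUNT(t.id)=4

Hanoi | 4 ; Austin | 2 ; Hanoi | 4 ; Hanoi | 4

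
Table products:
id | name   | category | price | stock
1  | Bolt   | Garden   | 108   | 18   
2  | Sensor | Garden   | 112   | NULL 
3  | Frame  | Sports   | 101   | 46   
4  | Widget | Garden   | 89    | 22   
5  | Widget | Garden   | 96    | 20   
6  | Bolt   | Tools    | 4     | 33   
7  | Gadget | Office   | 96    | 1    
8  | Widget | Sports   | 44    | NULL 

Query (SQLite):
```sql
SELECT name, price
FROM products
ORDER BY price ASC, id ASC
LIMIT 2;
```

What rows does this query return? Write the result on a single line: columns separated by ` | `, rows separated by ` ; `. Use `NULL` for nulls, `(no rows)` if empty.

Bolt | 4 ; Widget | 44

Sort by price asc, tiebreak id asc: (4, id=6), (44, id=8), (89, id=4), (96, id=5), (96, id=7) …. Take first 2.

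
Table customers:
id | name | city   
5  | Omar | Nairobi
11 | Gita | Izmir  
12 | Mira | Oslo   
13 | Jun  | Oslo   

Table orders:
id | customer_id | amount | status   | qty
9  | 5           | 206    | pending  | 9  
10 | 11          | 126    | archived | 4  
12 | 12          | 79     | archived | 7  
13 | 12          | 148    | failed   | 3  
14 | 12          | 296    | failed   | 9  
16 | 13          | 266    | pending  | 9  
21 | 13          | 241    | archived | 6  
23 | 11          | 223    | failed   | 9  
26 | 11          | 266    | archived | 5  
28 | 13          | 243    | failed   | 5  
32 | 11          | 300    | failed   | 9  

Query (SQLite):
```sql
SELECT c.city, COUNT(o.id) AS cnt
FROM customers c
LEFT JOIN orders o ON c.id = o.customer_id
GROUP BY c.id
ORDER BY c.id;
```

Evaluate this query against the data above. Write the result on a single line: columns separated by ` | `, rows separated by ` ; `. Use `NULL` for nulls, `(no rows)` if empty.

Nairobi | 1 ; Izmir | 4 ; Oslo | 3 ; Oslo | 3

LEFT JOIN keeps every customers row; unmatched ones get NULL for orders columns.
Group by customers.id and compute COUNT(o.id). COUNT(col) of an all-NULL group is 0.
  5: ids {9} → COUNT(o.id)=1
  11: ids {10, 23, 26, 32} → COUNT(o.id)=4
  12: ids {12, 13, 14} → COUNT(o.id)=3
  13: ids {16, 21, 28} → COUNT(o.id)=3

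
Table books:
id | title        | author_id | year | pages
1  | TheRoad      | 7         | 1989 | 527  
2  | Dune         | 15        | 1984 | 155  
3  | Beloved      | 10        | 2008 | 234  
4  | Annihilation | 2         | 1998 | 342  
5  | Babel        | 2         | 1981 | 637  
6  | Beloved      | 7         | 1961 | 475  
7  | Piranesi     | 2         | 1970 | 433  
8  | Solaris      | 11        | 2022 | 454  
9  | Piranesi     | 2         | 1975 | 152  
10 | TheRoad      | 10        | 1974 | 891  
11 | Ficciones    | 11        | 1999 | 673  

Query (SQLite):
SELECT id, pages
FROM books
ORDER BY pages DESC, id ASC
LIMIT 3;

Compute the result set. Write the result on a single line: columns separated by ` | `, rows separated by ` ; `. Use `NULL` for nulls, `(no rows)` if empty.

10 | 891 ; 11 | 673 ; 5 | 637

Sort by pages desc, tiebreak id asc: (891, id=10), (673, id=11), (637, id=5), (527, id=1), (475, id=6), (454, id=8) …. Take first 3.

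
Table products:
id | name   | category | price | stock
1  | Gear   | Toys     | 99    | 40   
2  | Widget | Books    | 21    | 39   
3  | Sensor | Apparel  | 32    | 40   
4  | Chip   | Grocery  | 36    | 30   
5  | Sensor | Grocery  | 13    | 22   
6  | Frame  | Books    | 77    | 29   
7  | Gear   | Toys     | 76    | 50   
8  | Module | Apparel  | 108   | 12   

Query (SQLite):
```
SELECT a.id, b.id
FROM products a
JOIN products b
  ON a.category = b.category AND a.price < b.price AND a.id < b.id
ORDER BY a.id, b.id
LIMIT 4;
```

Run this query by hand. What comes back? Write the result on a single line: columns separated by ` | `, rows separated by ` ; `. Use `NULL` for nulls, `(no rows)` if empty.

2 | 6 ; 3 | 8

Pairs (a,b) with same category, a.price < b.price, a.id < b.id.
category groups: Apparel:{3,8} Books:{2,6} Grocery:{4,5} Toys:{1,7}
Ordered by (a.id, b.id); first 4.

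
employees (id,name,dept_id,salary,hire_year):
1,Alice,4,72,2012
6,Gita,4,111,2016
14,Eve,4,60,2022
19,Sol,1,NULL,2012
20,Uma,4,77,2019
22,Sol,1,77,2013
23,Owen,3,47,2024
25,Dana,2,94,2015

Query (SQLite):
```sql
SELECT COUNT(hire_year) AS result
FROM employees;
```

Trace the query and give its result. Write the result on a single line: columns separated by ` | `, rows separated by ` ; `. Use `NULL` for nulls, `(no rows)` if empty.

8

All hire_year values: [2012, 2016, 2022, 2012, 2019, 2013, 2024, 2015].
COUNT(hire_year) counts non-NULL values → 8.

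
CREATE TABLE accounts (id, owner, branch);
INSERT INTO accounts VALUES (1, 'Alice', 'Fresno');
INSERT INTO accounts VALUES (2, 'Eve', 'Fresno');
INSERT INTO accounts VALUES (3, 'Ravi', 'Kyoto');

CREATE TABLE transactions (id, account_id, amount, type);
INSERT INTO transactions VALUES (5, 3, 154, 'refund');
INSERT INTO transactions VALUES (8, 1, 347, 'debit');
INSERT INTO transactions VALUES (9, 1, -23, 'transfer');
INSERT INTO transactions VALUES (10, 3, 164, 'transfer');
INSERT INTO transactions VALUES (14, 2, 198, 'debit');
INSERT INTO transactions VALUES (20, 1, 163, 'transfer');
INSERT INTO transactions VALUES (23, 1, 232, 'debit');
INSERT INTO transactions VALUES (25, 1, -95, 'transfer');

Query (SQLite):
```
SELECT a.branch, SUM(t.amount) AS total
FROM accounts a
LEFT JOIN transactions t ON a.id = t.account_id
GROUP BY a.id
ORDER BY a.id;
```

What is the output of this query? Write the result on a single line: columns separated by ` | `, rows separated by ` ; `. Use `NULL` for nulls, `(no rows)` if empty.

LEFT JOIN keeps every accounts row; unmatched ones get NULL for transactions columns.
Group by accounts.id and compute SUM(t.amount). SUM over an all-NULL group is NULL.
  1: ids {8, 9, 20, 23, 25} → SUM(t.amount)=624
  2: ids {14} → SUM(t.amount)=198
  3: ids {5, 10} → SUM(t.amount)=318

Fresno | 624 ; Fresno | 198 ; Kyoto | 318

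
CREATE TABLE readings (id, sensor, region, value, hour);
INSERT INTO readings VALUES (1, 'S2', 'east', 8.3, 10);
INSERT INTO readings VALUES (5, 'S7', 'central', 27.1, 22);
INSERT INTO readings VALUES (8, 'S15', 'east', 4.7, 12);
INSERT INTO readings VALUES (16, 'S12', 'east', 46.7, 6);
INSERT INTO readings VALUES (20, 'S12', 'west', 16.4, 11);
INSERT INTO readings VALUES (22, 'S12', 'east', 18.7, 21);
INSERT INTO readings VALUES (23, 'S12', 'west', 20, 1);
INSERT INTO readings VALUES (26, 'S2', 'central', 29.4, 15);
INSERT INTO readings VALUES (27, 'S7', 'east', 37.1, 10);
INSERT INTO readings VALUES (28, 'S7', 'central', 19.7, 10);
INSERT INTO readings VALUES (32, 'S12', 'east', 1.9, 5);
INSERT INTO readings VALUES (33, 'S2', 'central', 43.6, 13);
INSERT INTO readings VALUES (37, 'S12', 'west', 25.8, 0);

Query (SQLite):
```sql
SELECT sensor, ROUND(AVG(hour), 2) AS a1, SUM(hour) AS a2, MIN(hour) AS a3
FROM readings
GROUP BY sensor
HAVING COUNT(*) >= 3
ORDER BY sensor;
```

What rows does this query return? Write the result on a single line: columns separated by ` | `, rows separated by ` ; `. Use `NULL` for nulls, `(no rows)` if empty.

S12 | 7.33 | 44 | 0 ; S2 | 12.67 | 38 | 10 ; S7 | 14 | 42 | 10

Group readings by sensor.
Per group compute: ROUND(AVG(hour), 2), SUM(hour), MIN(hour).
HAVING: drop groups with fewer than 3 rows.
  S12: ids {16, 20, 22, 23, 32, 37} → ROUND(AVG(hour), 2)=7.33, SUM(hour)=44, MIN(hour)=0
  S15: ids {8} → ROUND(AVG(hour), 2)=12, SUM(hour)=12, MIN(hour)=12
  S2: ids {1, 26, 33} → ROUND(AVG(hour), 2)=12.67, SUM(hour)=38, MIN(hour)=10
  S7: ids {5, 27, 28} → ROUND(AVG(hour), 2)=14, SUM(hour)=42, MIN(hour)=10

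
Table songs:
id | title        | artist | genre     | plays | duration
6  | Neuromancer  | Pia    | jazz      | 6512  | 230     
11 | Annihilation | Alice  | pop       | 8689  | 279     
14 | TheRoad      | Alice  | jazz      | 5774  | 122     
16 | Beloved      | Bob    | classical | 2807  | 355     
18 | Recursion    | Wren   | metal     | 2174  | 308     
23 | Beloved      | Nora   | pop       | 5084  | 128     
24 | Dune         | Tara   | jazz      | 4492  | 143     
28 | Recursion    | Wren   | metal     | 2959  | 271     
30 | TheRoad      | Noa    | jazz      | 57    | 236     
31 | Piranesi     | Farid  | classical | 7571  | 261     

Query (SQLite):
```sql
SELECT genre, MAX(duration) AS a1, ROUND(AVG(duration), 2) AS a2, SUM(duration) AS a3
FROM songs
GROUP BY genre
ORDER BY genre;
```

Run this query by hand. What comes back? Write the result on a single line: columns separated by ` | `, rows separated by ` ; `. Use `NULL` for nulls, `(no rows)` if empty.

classical | 355 | 308 | 616 ; jazz | 236 | 182.75 | 731 ; metal | 308 | 289.5 | 579 ; pop | 279 | 203.5 | 407

Group songs by genre.
Per group compute: MAX(duration), ROUND(AVG(duration), 2), SUM(duration).
  classical: ids {16, 31} → MAX(duration)=355, ROUND(AVG(duration), 2)=308, SUM(duration)=616
  jazz: ids {6, 14, 24, 30} → MAX(duration)=236, ROUND(AVG(duration), 2)=182.75, SUM(duration)=731
  metal: ids {18, 28} → MAX(duration)=308, ROUND(AVG(duration), 2)=289.5, SUM(duration)=579
  pop: ids {11, 23} → MAX(duration)=279, ROUND(AVG(duration), 2)=203.5, SUM(duration)=407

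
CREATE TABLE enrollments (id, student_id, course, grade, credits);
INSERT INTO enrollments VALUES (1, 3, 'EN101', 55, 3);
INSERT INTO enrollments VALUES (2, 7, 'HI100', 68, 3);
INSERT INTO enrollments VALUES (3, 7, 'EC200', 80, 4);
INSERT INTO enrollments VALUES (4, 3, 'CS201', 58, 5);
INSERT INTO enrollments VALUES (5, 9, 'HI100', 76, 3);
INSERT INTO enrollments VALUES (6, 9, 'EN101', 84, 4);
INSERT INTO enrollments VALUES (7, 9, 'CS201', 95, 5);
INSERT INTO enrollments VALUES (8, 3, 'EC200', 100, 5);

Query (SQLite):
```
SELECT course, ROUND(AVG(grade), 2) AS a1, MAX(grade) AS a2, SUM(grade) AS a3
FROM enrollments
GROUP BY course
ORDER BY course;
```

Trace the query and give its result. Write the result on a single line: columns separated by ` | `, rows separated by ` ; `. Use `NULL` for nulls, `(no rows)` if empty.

CS201 | 76.5 | 95 | 153 ; EC200 | 90 | 100 | 180 ; EN101 | 69.5 | 84 | 139 ; HI100 | 72 | 76 | 144

Group enrollments by course.
Per group compute: ROUND(AVG(grade), 2), MAX(grade), SUM(grade).
  CS201: ids {4, 7} → ROUND(AVG(grade), 2)=76.5, MAX(grade)=95, SUM(grade)=153
  EC200: ids {3, 8} → ROUND(AVG(grade), 2)=90, MAX(grade)=100, SUM(grade)=180
  EN101: ids {1, 6} → ROUND(AVG(grade), 2)=69.5, MAX(grade)=84, SUM(grade)=139
  HI100: ids {2, 5} → ROUND(AVG(grade), 2)=72, MAX(grade)=76, SUM(grade)=144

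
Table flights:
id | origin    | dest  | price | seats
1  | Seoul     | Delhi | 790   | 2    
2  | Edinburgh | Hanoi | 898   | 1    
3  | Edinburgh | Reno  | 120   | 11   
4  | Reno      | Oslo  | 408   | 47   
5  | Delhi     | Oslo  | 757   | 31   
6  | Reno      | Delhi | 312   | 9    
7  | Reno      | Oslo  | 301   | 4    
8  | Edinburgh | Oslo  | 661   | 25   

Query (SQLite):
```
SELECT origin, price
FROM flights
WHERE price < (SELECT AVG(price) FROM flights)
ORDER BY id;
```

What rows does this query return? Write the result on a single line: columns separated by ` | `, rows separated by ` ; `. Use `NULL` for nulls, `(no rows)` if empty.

Scalar subquery: AVG(price) over all flights rows = 530.875.
Keep rows where price < that value.

Edinburgh | 120 ; Reno | 408 ; Reno | 312 ; Reno | 301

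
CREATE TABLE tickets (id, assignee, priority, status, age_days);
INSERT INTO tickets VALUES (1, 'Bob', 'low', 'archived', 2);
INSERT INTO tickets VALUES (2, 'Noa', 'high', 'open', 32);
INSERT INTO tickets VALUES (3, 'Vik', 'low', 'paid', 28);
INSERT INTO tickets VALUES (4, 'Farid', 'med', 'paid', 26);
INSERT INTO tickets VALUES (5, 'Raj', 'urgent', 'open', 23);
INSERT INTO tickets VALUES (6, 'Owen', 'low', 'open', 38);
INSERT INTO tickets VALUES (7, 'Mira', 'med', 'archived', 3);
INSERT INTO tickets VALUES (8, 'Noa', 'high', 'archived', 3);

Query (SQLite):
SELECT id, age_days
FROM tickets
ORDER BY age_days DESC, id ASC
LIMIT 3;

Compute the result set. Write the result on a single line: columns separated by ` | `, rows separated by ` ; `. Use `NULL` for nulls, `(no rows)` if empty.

6 | 38 ; 2 | 32 ; 3 | 28

Sort by age_days desc, tiebreak id asc: (38, id=6), (32, id=2), (28, id=3), (26, id=4), (23, id=5), (3, id=7) …. Take first 3.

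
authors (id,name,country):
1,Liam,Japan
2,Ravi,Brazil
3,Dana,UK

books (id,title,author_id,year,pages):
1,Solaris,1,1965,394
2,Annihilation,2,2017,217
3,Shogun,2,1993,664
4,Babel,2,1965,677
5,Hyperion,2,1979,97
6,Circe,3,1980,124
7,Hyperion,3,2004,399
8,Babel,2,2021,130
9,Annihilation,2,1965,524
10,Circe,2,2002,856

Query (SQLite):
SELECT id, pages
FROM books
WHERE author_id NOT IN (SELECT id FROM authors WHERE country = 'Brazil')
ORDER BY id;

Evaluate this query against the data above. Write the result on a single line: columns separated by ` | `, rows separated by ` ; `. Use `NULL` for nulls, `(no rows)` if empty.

1 | 394 ; 6 | 124 ; 7 | 399

Inner query: authors.id where country = 'Brazil'.
Outer: keep books rows whose author_id is not in that set.
Inner query → {2}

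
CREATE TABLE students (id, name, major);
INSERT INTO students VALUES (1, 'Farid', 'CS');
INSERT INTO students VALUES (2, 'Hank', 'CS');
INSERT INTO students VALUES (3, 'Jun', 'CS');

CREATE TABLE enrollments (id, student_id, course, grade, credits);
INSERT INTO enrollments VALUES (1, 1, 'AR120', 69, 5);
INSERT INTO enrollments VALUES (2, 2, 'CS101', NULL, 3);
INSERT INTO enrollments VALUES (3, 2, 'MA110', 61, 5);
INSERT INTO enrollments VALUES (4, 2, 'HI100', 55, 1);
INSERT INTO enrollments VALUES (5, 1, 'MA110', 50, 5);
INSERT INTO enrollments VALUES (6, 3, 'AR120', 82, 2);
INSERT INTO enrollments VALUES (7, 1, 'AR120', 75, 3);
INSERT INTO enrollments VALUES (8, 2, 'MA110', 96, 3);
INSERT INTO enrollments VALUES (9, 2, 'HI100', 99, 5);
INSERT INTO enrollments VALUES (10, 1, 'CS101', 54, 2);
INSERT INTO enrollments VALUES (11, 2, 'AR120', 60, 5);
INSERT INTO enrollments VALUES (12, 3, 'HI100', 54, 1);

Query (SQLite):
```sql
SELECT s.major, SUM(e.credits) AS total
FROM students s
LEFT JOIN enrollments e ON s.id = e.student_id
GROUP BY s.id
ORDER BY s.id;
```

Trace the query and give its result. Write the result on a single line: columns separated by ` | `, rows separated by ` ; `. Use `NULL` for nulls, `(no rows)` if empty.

CS | 15 ; CS | 22 ; CS | 3

LEFT JOIN keeps every students row; unmatched ones get NULL for enrollments columns.
Group by students.id and compute SUM(e.credits). SUM over an all-NULL group is NULL.
  1: ids {1, 5, 7, 10} → SUM(e.credits)=15
  2: ids {2, 3, 4, 8, 9, 11} → SUM(e.credits)=22
  3: ids {6, 12} → SUM(e.credits)=3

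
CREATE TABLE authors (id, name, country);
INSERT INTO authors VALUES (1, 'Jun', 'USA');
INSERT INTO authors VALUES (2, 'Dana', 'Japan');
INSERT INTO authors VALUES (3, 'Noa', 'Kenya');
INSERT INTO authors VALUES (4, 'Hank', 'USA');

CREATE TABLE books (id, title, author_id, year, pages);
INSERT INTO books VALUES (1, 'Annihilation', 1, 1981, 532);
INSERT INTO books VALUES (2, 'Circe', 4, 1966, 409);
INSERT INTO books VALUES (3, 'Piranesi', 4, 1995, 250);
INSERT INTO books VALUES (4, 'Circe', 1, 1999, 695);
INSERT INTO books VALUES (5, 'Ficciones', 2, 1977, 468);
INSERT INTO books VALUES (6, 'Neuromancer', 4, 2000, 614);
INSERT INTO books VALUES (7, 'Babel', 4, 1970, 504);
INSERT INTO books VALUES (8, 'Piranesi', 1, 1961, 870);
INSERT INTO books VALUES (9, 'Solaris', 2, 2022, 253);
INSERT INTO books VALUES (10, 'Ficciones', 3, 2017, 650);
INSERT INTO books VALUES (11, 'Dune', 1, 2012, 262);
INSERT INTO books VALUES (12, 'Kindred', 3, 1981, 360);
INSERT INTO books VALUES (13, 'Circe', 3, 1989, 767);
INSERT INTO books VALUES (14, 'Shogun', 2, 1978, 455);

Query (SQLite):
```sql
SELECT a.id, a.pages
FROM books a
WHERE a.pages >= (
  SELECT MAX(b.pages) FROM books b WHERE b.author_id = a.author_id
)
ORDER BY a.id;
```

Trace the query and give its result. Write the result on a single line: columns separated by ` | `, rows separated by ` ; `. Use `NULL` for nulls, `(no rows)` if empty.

5 | 468 ; 6 | 614 ; 8 | 870 ; 13 | 767

For each books row a, compute MAX(pages) over rows sharing a.author_id.
Keep row a if a.pages >= that per-group MAX.
  author_id=1: MAX(pages) = 870
  author_id=2: MAX(pages) = 468
  author_id=3: MAX(pages) = 767
  author_id=4: MAX(pages) = 614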